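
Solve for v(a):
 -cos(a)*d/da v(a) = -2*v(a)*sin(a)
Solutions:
 v(a) = C1/cos(a)^2


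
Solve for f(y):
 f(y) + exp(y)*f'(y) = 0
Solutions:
 f(y) = C1*exp(exp(-y))


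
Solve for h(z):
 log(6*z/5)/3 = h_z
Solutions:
 h(z) = C1 + z*log(z)/3 - z*log(5)/3 - z/3 + z*log(6)/3


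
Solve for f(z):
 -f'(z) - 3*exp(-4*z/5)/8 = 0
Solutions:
 f(z) = C1 + 15*exp(-4*z/5)/32


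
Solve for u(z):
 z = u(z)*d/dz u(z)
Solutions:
 u(z) = -sqrt(C1 + z^2)
 u(z) = sqrt(C1 + z^2)


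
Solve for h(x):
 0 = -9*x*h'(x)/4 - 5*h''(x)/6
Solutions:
 h(x) = C1 + C2*erf(3*sqrt(15)*x/10)


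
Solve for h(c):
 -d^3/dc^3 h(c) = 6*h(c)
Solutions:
 h(c) = C3*exp(-6^(1/3)*c) + (C1*sin(2^(1/3)*3^(5/6)*c/2) + C2*cos(2^(1/3)*3^(5/6)*c/2))*exp(6^(1/3)*c/2)


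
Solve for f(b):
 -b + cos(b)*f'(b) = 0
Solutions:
 f(b) = C1 + Integral(b/cos(b), b)


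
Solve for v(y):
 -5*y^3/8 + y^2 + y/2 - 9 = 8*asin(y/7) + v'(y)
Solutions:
 v(y) = C1 - 5*y^4/32 + y^3/3 + y^2/4 - 8*y*asin(y/7) - 9*y - 8*sqrt(49 - y^2)


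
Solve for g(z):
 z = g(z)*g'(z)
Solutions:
 g(z) = -sqrt(C1 + z^2)
 g(z) = sqrt(C1 + z^2)


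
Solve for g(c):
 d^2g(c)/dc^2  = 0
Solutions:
 g(c) = C1 + C2*c


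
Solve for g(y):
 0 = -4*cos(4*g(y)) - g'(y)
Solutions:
 g(y) = -asin((C1 + exp(32*y))/(C1 - exp(32*y)))/4 + pi/4
 g(y) = asin((C1 + exp(32*y))/(C1 - exp(32*y)))/4


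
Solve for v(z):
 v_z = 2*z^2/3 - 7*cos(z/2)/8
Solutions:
 v(z) = C1 + 2*z^3/9 - 7*sin(z/2)/4


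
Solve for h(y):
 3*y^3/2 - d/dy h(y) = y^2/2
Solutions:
 h(y) = C1 + 3*y^4/8 - y^3/6


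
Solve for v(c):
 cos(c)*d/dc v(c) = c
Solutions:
 v(c) = C1 + Integral(c/cos(c), c)


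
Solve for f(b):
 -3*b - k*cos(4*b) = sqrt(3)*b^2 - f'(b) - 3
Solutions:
 f(b) = C1 + sqrt(3)*b^3/3 + 3*b^2/2 - 3*b + k*sin(4*b)/4


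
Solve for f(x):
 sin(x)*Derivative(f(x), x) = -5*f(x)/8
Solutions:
 f(x) = C1*(cos(x) + 1)^(5/16)/(cos(x) - 1)^(5/16)


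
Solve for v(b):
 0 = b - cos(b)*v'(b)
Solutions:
 v(b) = C1 + Integral(b/cos(b), b)


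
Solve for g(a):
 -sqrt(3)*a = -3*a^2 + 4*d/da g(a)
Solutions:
 g(a) = C1 + a^3/4 - sqrt(3)*a^2/8


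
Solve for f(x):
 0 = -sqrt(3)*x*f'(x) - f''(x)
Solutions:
 f(x) = C1 + C2*erf(sqrt(2)*3^(1/4)*x/2)


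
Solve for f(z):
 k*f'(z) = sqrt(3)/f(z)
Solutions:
 f(z) = -sqrt(C1 + 2*sqrt(3)*z/k)
 f(z) = sqrt(C1 + 2*sqrt(3)*z/k)


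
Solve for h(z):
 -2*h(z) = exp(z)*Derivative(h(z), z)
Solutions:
 h(z) = C1*exp(2*exp(-z))


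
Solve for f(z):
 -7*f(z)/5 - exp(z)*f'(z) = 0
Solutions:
 f(z) = C1*exp(7*exp(-z)/5)


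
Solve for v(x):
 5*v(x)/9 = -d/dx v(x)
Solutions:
 v(x) = C1*exp(-5*x/9)


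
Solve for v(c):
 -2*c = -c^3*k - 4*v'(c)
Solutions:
 v(c) = C1 - c^4*k/16 + c^2/4


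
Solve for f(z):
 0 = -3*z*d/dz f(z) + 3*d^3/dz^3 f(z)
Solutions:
 f(z) = C1 + Integral(C2*airyai(z) + C3*airybi(z), z)


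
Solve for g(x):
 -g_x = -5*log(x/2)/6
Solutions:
 g(x) = C1 + 5*x*log(x)/6 - 5*x/6 - 5*x*log(2)/6


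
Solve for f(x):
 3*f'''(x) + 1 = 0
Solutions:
 f(x) = C1 + C2*x + C3*x^2 - x^3/18


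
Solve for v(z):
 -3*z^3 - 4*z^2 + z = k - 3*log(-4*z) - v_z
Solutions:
 v(z) = C1 + 3*z^4/4 + 4*z^3/3 - z^2/2 + z*(k - 6*log(2) + 3) - 3*z*log(-z)


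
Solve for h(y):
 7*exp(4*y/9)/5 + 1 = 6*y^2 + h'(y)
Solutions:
 h(y) = C1 - 2*y^3 + y + 63*exp(4*y/9)/20


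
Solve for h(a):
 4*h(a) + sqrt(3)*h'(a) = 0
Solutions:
 h(a) = C1*exp(-4*sqrt(3)*a/3)


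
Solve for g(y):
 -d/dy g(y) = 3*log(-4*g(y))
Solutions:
 Integral(1/(log(-_y) + 2*log(2)), (_y, g(y)))/3 = C1 - y


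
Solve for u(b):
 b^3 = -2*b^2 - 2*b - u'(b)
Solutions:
 u(b) = C1 - b^4/4 - 2*b^3/3 - b^2


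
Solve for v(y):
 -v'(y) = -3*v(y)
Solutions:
 v(y) = C1*exp(3*y)


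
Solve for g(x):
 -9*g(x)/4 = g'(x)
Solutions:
 g(x) = C1*exp(-9*x/4)


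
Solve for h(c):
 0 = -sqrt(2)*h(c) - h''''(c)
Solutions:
 h(c) = (C1*sin(2^(5/8)*c/2) + C2*cos(2^(5/8)*c/2))*exp(-2^(5/8)*c/2) + (C3*sin(2^(5/8)*c/2) + C4*cos(2^(5/8)*c/2))*exp(2^(5/8)*c/2)


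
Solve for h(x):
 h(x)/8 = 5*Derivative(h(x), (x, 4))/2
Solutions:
 h(x) = C1*exp(-sqrt(2)*5^(3/4)*x/10) + C2*exp(sqrt(2)*5^(3/4)*x/10) + C3*sin(sqrt(2)*5^(3/4)*x/10) + C4*cos(sqrt(2)*5^(3/4)*x/10)


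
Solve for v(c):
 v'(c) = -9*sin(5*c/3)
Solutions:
 v(c) = C1 + 27*cos(5*c/3)/5


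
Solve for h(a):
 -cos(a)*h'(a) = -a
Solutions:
 h(a) = C1 + Integral(a/cos(a), a)


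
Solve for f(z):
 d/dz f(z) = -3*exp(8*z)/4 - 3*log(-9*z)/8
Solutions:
 f(z) = C1 - 3*z*log(-z)/8 + 3*z*(1 - 2*log(3))/8 - 3*exp(8*z)/32


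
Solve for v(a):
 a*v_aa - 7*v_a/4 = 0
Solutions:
 v(a) = C1 + C2*a^(11/4)


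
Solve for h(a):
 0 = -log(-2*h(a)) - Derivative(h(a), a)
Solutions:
 Integral(1/(log(-_y) + log(2)), (_y, h(a))) = C1 - a


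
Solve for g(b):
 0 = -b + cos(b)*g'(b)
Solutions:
 g(b) = C1 + Integral(b/cos(b), b)


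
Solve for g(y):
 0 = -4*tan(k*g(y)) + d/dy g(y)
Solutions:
 g(y) = Piecewise((-asin(exp(C1*k + 4*k*y))/k + pi/k, Ne(k, 0)), (nan, True))
 g(y) = Piecewise((asin(exp(C1*k + 4*k*y))/k, Ne(k, 0)), (nan, True))


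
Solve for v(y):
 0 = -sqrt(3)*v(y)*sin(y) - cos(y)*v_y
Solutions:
 v(y) = C1*cos(y)^(sqrt(3))


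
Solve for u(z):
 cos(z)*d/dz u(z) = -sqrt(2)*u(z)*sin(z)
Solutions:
 u(z) = C1*cos(z)^(sqrt(2))


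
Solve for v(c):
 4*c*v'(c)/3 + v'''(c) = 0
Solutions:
 v(c) = C1 + Integral(C2*airyai(-6^(2/3)*c/3) + C3*airybi(-6^(2/3)*c/3), c)


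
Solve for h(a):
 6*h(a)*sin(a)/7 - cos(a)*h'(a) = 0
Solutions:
 h(a) = C1/cos(a)^(6/7)


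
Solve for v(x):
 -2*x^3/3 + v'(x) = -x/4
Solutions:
 v(x) = C1 + x^4/6 - x^2/8


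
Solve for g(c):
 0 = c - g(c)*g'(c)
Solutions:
 g(c) = -sqrt(C1 + c^2)
 g(c) = sqrt(C1 + c^2)


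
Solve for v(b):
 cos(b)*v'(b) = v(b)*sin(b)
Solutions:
 v(b) = C1/cos(b)


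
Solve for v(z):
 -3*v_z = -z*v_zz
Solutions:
 v(z) = C1 + C2*z^4


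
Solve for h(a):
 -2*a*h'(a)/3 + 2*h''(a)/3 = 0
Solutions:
 h(a) = C1 + C2*erfi(sqrt(2)*a/2)


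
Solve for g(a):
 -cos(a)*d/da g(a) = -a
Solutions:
 g(a) = C1 + Integral(a/cos(a), a)


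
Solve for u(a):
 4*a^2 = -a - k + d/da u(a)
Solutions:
 u(a) = C1 + 4*a^3/3 + a^2/2 + a*k


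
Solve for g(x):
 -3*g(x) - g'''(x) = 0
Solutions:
 g(x) = C3*exp(-3^(1/3)*x) + (C1*sin(3^(5/6)*x/2) + C2*cos(3^(5/6)*x/2))*exp(3^(1/3)*x/2)


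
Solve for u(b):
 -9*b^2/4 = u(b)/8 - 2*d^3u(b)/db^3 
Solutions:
 u(b) = C3*exp(2^(2/3)*b/4) - 18*b^2 + (C1*sin(2^(2/3)*sqrt(3)*b/8) + C2*cos(2^(2/3)*sqrt(3)*b/8))*exp(-2^(2/3)*b/8)


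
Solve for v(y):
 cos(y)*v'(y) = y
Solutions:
 v(y) = C1 + Integral(y/cos(y), y)


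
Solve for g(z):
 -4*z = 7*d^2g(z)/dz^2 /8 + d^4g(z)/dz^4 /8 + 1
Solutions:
 g(z) = C1 + C2*z + C3*sin(sqrt(7)*z) + C4*cos(sqrt(7)*z) - 16*z^3/21 - 4*z^2/7


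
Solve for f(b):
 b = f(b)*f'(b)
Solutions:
 f(b) = -sqrt(C1 + b^2)
 f(b) = sqrt(C1 + b^2)


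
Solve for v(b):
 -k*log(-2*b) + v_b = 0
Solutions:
 v(b) = C1 + b*k*log(-b) + b*k*(-1 + log(2))


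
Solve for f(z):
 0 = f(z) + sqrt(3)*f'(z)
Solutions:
 f(z) = C1*exp(-sqrt(3)*z/3)


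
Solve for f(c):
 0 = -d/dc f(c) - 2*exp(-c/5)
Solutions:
 f(c) = C1 + 10*exp(-c/5)


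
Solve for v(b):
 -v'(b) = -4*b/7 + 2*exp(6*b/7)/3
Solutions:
 v(b) = C1 + 2*b^2/7 - 7*exp(6*b/7)/9


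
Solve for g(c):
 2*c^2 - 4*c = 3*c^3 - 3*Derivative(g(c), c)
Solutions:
 g(c) = C1 + c^4/4 - 2*c^3/9 + 2*c^2/3


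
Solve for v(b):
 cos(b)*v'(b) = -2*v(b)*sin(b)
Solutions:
 v(b) = C1*cos(b)^2


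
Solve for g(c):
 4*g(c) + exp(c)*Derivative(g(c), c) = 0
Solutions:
 g(c) = C1*exp(4*exp(-c))


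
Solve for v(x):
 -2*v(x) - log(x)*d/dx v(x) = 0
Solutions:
 v(x) = C1*exp(-2*li(x))


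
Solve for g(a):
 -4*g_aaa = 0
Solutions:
 g(a) = C1 + C2*a + C3*a^2


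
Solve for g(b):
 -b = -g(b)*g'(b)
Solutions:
 g(b) = -sqrt(C1 + b^2)
 g(b) = sqrt(C1 + b^2)


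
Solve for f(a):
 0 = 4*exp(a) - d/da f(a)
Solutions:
 f(a) = C1 + 4*exp(a)


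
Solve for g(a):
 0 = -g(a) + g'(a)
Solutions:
 g(a) = C1*exp(a)


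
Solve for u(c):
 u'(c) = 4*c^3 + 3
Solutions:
 u(c) = C1 + c^4 + 3*c


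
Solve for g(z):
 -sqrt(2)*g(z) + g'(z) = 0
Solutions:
 g(z) = C1*exp(sqrt(2)*z)


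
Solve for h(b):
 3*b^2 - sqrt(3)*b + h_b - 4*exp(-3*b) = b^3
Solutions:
 h(b) = C1 + b^4/4 - b^3 + sqrt(3)*b^2/2 - 4*exp(-3*b)/3


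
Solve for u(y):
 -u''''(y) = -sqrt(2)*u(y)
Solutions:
 u(y) = C1*exp(-2^(1/8)*y) + C2*exp(2^(1/8)*y) + C3*sin(2^(1/8)*y) + C4*cos(2^(1/8)*y)


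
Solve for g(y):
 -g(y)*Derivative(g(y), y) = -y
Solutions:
 g(y) = -sqrt(C1 + y^2)
 g(y) = sqrt(C1 + y^2)


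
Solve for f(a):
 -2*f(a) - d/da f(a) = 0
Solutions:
 f(a) = C1*exp(-2*a)


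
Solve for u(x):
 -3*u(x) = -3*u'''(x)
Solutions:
 u(x) = C3*exp(x) + (C1*sin(sqrt(3)*x/2) + C2*cos(sqrt(3)*x/2))*exp(-x/2)


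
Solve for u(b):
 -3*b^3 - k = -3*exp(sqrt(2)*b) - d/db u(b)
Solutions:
 u(b) = C1 + 3*b^4/4 + b*k - 3*sqrt(2)*exp(sqrt(2)*b)/2


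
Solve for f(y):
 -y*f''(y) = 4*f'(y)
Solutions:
 f(y) = C1 + C2/y^3


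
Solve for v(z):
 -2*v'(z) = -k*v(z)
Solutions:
 v(z) = C1*exp(k*z/2)


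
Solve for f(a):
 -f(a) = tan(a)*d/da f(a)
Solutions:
 f(a) = C1/sin(a)


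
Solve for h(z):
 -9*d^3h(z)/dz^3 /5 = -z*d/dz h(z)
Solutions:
 h(z) = C1 + Integral(C2*airyai(15^(1/3)*z/3) + C3*airybi(15^(1/3)*z/3), z)


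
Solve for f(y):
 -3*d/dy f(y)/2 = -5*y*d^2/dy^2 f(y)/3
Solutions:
 f(y) = C1 + C2*y^(19/10)


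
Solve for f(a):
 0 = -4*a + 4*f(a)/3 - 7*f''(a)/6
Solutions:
 f(a) = C1*exp(-2*sqrt(14)*a/7) + C2*exp(2*sqrt(14)*a/7) + 3*a


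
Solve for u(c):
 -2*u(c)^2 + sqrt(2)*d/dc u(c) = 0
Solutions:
 u(c) = -1/(C1 + sqrt(2)*c)


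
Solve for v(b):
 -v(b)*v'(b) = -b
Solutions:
 v(b) = -sqrt(C1 + b^2)
 v(b) = sqrt(C1 + b^2)


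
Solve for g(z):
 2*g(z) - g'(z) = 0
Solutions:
 g(z) = C1*exp(2*z)


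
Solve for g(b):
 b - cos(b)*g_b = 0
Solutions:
 g(b) = C1 + Integral(b/cos(b), b)


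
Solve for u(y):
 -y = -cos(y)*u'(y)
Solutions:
 u(y) = C1 + Integral(y/cos(y), y)


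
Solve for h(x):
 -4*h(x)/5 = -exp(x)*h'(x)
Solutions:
 h(x) = C1*exp(-4*exp(-x)/5)


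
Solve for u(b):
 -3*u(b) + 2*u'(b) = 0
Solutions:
 u(b) = C1*exp(3*b/2)


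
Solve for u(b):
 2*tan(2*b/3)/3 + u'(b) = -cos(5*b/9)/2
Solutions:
 u(b) = C1 + log(cos(2*b/3)) - 9*sin(5*b/9)/10


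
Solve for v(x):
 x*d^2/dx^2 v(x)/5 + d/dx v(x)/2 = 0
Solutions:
 v(x) = C1 + C2/x^(3/2)


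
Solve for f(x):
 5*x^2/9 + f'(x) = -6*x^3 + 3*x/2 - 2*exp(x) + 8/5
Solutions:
 f(x) = C1 - 3*x^4/2 - 5*x^3/27 + 3*x^2/4 + 8*x/5 - 2*exp(x)


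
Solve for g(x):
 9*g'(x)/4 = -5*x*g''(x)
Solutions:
 g(x) = C1 + C2*x^(11/20)


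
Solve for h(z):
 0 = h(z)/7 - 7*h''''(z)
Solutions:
 h(z) = C1*exp(-sqrt(7)*z/7) + C2*exp(sqrt(7)*z/7) + C3*sin(sqrt(7)*z/7) + C4*cos(sqrt(7)*z/7)


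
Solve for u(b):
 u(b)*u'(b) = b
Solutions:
 u(b) = -sqrt(C1 + b^2)
 u(b) = sqrt(C1 + b^2)


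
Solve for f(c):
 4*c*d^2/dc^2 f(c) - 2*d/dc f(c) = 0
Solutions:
 f(c) = C1 + C2*c^(3/2)


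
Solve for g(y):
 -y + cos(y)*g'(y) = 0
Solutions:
 g(y) = C1 + Integral(y/cos(y), y)


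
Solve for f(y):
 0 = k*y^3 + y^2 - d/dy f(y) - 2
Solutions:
 f(y) = C1 + k*y^4/4 + y^3/3 - 2*y


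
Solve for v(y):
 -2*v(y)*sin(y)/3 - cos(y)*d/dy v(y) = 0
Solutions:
 v(y) = C1*cos(y)^(2/3)


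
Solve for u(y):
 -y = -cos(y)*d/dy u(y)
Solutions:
 u(y) = C1 + Integral(y/cos(y), y)


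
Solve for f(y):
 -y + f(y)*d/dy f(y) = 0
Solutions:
 f(y) = -sqrt(C1 + y^2)
 f(y) = sqrt(C1 + y^2)


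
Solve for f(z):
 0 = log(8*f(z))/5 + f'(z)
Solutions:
 5*Integral(1/(log(_y) + 3*log(2)), (_y, f(z))) = C1 - z


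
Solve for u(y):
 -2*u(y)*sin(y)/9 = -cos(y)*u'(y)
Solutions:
 u(y) = C1/cos(y)^(2/9)


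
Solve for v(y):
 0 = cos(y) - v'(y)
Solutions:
 v(y) = C1 + sin(y)


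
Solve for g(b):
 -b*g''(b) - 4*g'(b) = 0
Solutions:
 g(b) = C1 + C2/b^3


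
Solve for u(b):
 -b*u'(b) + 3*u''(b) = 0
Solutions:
 u(b) = C1 + C2*erfi(sqrt(6)*b/6)


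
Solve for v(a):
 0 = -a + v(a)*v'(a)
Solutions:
 v(a) = -sqrt(C1 + a^2)
 v(a) = sqrt(C1 + a^2)


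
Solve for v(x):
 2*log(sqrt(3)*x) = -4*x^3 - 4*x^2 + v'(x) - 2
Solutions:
 v(x) = C1 + x^4 + 4*x^3/3 + 2*x*log(x) + x*log(3)


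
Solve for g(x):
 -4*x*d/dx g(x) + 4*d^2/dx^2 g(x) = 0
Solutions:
 g(x) = C1 + C2*erfi(sqrt(2)*x/2)


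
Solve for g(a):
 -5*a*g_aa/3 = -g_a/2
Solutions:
 g(a) = C1 + C2*a^(13/10)


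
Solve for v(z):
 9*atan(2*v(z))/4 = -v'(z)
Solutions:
 Integral(1/atan(2*_y), (_y, v(z))) = C1 - 9*z/4


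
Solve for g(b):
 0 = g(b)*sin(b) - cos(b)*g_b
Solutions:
 g(b) = C1/cos(b)


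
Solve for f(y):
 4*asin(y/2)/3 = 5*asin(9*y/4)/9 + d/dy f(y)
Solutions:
 f(y) = C1 + 4*y*asin(y/2)/3 - 5*y*asin(9*y/4)/9 + 4*sqrt(4 - y^2)/3 - 5*sqrt(16 - 81*y^2)/81


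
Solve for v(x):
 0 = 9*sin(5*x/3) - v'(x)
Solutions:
 v(x) = C1 - 27*cos(5*x/3)/5


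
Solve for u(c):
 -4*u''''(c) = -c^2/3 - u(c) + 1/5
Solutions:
 u(c) = C1*exp(-sqrt(2)*c/2) + C2*exp(sqrt(2)*c/2) + C3*sin(sqrt(2)*c/2) + C4*cos(sqrt(2)*c/2) - c^2/3 + 1/5


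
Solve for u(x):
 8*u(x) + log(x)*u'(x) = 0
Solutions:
 u(x) = C1*exp(-8*li(x))


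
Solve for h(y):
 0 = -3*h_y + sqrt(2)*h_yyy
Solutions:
 h(y) = C1 + C2*exp(-2^(3/4)*sqrt(3)*y/2) + C3*exp(2^(3/4)*sqrt(3)*y/2)


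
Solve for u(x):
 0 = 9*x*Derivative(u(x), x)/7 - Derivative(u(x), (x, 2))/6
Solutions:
 u(x) = C1 + C2*erfi(3*sqrt(21)*x/7)


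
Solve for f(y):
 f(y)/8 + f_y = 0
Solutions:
 f(y) = C1*exp(-y/8)


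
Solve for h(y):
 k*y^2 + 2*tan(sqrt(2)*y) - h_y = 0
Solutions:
 h(y) = C1 + k*y^3/3 - sqrt(2)*log(cos(sqrt(2)*y))


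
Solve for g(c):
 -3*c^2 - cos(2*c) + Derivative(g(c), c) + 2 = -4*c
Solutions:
 g(c) = C1 + c^3 - 2*c^2 - 2*c + sin(2*c)/2


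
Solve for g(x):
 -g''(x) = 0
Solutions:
 g(x) = C1 + C2*x


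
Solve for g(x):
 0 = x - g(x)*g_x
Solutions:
 g(x) = -sqrt(C1 + x^2)
 g(x) = sqrt(C1 + x^2)


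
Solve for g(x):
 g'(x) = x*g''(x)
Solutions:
 g(x) = C1 + C2*x^2


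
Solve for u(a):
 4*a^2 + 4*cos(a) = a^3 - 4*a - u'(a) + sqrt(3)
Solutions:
 u(a) = C1 + a^4/4 - 4*a^3/3 - 2*a^2 + sqrt(3)*a - 4*sin(a)


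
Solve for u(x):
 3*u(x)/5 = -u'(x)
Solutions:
 u(x) = C1*exp(-3*x/5)


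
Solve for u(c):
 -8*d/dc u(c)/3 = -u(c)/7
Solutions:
 u(c) = C1*exp(3*c/56)


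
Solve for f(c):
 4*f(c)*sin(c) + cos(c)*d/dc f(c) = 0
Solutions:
 f(c) = C1*cos(c)^4


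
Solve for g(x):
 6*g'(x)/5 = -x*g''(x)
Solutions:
 g(x) = C1 + C2/x^(1/5)


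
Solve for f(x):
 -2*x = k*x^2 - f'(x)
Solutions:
 f(x) = C1 + k*x^3/3 + x^2


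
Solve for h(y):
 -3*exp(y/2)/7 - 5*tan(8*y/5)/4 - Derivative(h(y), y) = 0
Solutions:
 h(y) = C1 - 6*exp(y/2)/7 + 25*log(cos(8*y/5))/32


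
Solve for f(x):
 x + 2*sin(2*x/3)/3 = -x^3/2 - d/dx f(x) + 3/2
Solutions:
 f(x) = C1 - x^4/8 - x^2/2 + 3*x/2 + cos(2*x/3)


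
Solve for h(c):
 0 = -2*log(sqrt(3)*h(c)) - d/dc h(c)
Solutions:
 Integral(1/(2*log(_y) + log(3)), (_y, h(c))) = C1 - c


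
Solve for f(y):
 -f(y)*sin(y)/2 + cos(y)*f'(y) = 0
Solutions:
 f(y) = C1/sqrt(cos(y))


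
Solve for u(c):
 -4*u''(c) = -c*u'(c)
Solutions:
 u(c) = C1 + C2*erfi(sqrt(2)*c/4)


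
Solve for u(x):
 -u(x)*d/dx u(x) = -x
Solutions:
 u(x) = -sqrt(C1 + x^2)
 u(x) = sqrt(C1 + x^2)


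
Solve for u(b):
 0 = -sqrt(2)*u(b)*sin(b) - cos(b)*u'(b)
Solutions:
 u(b) = C1*cos(b)^(sqrt(2))


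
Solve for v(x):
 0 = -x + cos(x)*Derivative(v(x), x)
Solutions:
 v(x) = C1 + Integral(x/cos(x), x)


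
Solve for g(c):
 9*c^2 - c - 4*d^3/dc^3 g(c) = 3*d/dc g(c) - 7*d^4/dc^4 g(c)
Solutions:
 g(c) = C1 + C4*exp(c) + c^3 - c^2/6 - 8*c + (C2*sin(5*sqrt(3)*c/14) + C3*cos(5*sqrt(3)*c/14))*exp(-3*c/14)


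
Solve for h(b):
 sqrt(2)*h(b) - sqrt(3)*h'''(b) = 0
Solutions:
 h(b) = C3*exp(2^(1/6)*3^(5/6)*b/3) + (C1*sin(2^(1/6)*3^(1/3)*b/2) + C2*cos(2^(1/6)*3^(1/3)*b/2))*exp(-2^(1/6)*3^(5/6)*b/6)


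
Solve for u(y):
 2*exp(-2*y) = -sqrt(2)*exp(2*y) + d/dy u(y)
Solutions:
 u(y) = C1 + sqrt(2)*exp(2*y)/2 - exp(-2*y)


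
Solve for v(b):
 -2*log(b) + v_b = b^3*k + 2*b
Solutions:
 v(b) = C1 + b^4*k/4 + b^2 + 2*b*log(b) - 2*b


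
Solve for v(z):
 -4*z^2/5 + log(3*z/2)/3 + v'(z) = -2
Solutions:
 v(z) = C1 + 4*z^3/15 - z*log(z)/3 - 5*z/3 - z*log(3)/3 + z*log(2)/3


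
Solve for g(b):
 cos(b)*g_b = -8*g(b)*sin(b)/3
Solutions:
 g(b) = C1*cos(b)^(8/3)


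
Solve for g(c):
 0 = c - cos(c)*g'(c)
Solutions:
 g(c) = C1 + Integral(c/cos(c), c)


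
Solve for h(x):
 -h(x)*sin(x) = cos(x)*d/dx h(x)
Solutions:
 h(x) = C1*cos(x)


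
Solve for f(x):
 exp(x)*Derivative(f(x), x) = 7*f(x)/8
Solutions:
 f(x) = C1*exp(-7*exp(-x)/8)


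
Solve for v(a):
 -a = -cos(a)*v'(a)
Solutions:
 v(a) = C1 + Integral(a/cos(a), a)


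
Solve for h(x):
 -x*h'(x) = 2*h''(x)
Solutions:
 h(x) = C1 + C2*erf(x/2)


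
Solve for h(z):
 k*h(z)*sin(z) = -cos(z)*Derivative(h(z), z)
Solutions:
 h(z) = C1*exp(k*log(cos(z)))


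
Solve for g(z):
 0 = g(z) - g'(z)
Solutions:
 g(z) = C1*exp(z)


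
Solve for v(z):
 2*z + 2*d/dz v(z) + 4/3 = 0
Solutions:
 v(z) = C1 - z^2/2 - 2*z/3


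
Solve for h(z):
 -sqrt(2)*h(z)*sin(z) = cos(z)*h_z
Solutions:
 h(z) = C1*cos(z)^(sqrt(2))


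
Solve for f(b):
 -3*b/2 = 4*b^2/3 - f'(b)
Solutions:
 f(b) = C1 + 4*b^3/9 + 3*b^2/4


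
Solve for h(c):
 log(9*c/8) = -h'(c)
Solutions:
 h(c) = C1 - c*log(c) + c*log(8/9) + c


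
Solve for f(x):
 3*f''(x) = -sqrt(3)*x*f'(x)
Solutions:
 f(x) = C1 + C2*erf(sqrt(2)*3^(3/4)*x/6)


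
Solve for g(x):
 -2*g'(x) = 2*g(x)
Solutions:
 g(x) = C1*exp(-x)


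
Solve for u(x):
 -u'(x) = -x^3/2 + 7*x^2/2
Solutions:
 u(x) = C1 + x^4/8 - 7*x^3/6


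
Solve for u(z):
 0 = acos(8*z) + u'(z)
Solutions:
 u(z) = C1 - z*acos(8*z) + sqrt(1 - 64*z^2)/8


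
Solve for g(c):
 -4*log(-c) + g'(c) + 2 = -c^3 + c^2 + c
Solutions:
 g(c) = C1 - c^4/4 + c^3/3 + c^2/2 + 4*c*log(-c) - 6*c


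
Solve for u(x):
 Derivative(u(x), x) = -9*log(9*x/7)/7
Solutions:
 u(x) = C1 - 9*x*log(x)/7 - 18*x*log(3)/7 + 9*x/7 + 9*x*log(7)/7


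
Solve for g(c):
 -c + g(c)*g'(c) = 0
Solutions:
 g(c) = -sqrt(C1 + c^2)
 g(c) = sqrt(C1 + c^2)


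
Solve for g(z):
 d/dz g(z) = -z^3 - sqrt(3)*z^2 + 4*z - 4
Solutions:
 g(z) = C1 - z^4/4 - sqrt(3)*z^3/3 + 2*z^2 - 4*z


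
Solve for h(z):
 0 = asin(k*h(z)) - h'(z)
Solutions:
 Integral(1/asin(_y*k), (_y, h(z))) = C1 + z


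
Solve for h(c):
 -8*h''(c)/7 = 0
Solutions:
 h(c) = C1 + C2*c


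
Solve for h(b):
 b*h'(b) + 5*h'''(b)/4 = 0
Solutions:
 h(b) = C1 + Integral(C2*airyai(-10^(2/3)*b/5) + C3*airybi(-10^(2/3)*b/5), b)


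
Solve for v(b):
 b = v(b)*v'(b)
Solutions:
 v(b) = -sqrt(C1 + b^2)
 v(b) = sqrt(C1 + b^2)


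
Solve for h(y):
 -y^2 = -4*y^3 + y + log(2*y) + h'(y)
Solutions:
 h(y) = C1 + y^4 - y^3/3 - y^2/2 - y*log(y) - y*log(2) + y


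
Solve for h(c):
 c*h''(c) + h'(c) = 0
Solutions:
 h(c) = C1 + C2*log(c)


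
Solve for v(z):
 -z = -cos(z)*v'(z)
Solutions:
 v(z) = C1 + Integral(z/cos(z), z)


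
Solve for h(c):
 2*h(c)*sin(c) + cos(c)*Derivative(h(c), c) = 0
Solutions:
 h(c) = C1*cos(c)^2


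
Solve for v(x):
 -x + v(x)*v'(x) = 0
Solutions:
 v(x) = -sqrt(C1 + x^2)
 v(x) = sqrt(C1 + x^2)


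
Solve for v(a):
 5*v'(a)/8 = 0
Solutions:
 v(a) = C1


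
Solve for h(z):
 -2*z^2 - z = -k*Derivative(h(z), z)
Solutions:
 h(z) = C1 + 2*z^3/(3*k) + z^2/(2*k)


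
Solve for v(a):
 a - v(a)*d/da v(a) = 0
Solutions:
 v(a) = -sqrt(C1 + a^2)
 v(a) = sqrt(C1 + a^2)


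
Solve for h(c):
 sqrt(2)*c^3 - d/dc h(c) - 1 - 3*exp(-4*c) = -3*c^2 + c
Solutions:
 h(c) = C1 + sqrt(2)*c^4/4 + c^3 - c^2/2 - c + 3*exp(-4*c)/4


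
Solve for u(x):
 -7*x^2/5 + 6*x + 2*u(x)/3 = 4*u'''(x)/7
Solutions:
 u(x) = C3*exp(6^(2/3)*7^(1/3)*x/6) + 21*x^2/10 - 9*x + (C1*sin(2^(2/3)*3^(1/6)*7^(1/3)*x/4) + C2*cos(2^(2/3)*3^(1/6)*7^(1/3)*x/4))*exp(-6^(2/3)*7^(1/3)*x/12)


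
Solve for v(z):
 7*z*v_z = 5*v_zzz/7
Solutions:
 v(z) = C1 + Integral(C2*airyai(35^(2/3)*z/5) + C3*airybi(35^(2/3)*z/5), z)


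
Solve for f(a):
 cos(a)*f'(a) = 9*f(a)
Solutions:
 f(a) = C1*sqrt(sin(a) + 1)*(sin(a)^4 + 4*sin(a)^3 + 6*sin(a)^2 + 4*sin(a) + 1)/(sqrt(sin(a) - 1)*(sin(a)^4 - 4*sin(a)^3 + 6*sin(a)^2 - 4*sin(a) + 1))


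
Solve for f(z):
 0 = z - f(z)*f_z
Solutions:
 f(z) = -sqrt(C1 + z^2)
 f(z) = sqrt(C1 + z^2)


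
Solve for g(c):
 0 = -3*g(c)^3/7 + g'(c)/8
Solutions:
 g(c) = -sqrt(14)*sqrt(-1/(C1 + 24*c))/2
 g(c) = sqrt(14)*sqrt(-1/(C1 + 24*c))/2


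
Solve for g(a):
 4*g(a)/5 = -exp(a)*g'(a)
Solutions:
 g(a) = C1*exp(4*exp(-a)/5)


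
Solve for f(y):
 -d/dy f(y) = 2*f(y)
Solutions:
 f(y) = C1*exp(-2*y)


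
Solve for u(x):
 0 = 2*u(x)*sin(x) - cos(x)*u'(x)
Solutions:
 u(x) = C1/cos(x)^2


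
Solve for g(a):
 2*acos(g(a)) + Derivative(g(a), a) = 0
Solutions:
 Integral(1/acos(_y), (_y, g(a))) = C1 - 2*a


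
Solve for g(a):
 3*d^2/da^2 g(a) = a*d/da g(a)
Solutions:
 g(a) = C1 + C2*erfi(sqrt(6)*a/6)


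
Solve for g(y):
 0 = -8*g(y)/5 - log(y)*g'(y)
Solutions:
 g(y) = C1*exp(-8*li(y)/5)


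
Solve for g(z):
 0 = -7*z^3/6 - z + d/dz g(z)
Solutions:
 g(z) = C1 + 7*z^4/24 + z^2/2


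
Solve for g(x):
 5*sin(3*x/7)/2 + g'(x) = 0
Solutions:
 g(x) = C1 + 35*cos(3*x/7)/6


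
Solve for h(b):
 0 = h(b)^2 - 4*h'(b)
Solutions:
 h(b) = -4/(C1 + b)


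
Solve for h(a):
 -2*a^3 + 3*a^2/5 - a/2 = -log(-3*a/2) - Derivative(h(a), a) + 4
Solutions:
 h(a) = C1 + a^4/2 - a^3/5 + a^2/4 - a*log(-a) + a*(-log(3) + log(2) + 5)


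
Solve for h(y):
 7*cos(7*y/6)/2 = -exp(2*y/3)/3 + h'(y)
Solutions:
 h(y) = C1 + exp(2*y/3)/2 + 3*sin(7*y/6)


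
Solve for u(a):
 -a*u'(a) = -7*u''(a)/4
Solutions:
 u(a) = C1 + C2*erfi(sqrt(14)*a/7)


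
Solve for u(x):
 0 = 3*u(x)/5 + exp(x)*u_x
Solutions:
 u(x) = C1*exp(3*exp(-x)/5)


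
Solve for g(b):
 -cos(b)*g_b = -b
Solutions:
 g(b) = C1 + Integral(b/cos(b), b)


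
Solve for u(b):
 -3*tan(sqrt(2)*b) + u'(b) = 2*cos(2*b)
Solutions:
 u(b) = C1 - 3*sqrt(2)*log(cos(sqrt(2)*b))/2 + sin(2*b)


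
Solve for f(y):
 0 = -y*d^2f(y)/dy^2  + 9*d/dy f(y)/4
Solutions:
 f(y) = C1 + C2*y^(13/4)


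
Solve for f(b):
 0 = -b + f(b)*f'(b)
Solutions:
 f(b) = -sqrt(C1 + b^2)
 f(b) = sqrt(C1 + b^2)


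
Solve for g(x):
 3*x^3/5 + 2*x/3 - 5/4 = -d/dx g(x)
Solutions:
 g(x) = C1 - 3*x^4/20 - x^2/3 + 5*x/4


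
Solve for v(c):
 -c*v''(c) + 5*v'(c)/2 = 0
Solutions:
 v(c) = C1 + C2*c^(7/2)


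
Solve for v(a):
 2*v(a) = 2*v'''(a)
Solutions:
 v(a) = C3*exp(a) + (C1*sin(sqrt(3)*a/2) + C2*cos(sqrt(3)*a/2))*exp(-a/2)


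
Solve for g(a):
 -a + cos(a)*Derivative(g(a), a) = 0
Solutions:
 g(a) = C1 + Integral(a/cos(a), a)


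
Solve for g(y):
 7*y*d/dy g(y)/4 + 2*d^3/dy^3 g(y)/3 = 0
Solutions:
 g(y) = C1 + Integral(C2*airyai(-21^(1/3)*y/2) + C3*airybi(-21^(1/3)*y/2), y)


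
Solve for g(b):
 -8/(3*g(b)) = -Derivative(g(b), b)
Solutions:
 g(b) = -sqrt(C1 + 48*b)/3
 g(b) = sqrt(C1 + 48*b)/3


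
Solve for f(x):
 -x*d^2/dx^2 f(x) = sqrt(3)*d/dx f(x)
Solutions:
 f(x) = C1 + C2*x^(1 - sqrt(3))


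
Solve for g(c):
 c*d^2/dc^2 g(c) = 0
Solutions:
 g(c) = C1 + C2*c


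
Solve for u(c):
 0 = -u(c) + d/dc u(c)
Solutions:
 u(c) = C1*exp(c)


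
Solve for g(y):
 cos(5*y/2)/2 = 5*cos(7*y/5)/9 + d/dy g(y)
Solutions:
 g(y) = C1 - 25*sin(7*y/5)/63 + sin(5*y/2)/5


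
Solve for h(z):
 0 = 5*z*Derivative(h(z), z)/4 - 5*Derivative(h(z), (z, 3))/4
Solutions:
 h(z) = C1 + Integral(C2*airyai(z) + C3*airybi(z), z)


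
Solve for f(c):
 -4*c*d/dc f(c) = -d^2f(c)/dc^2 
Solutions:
 f(c) = C1 + C2*erfi(sqrt(2)*c)


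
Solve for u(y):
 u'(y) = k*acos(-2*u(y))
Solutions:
 Integral(1/acos(-2*_y), (_y, u(y))) = C1 + k*y


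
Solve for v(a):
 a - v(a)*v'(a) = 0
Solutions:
 v(a) = -sqrt(C1 + a^2)
 v(a) = sqrt(C1 + a^2)


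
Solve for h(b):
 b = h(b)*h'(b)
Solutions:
 h(b) = -sqrt(C1 + b^2)
 h(b) = sqrt(C1 + b^2)


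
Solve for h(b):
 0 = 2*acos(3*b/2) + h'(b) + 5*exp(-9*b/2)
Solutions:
 h(b) = C1 - 2*b*acos(3*b/2) + 2*sqrt(4 - 9*b^2)/3 + 10*exp(-9*b/2)/9


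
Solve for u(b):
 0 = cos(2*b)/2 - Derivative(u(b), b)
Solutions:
 u(b) = C1 + sin(2*b)/4


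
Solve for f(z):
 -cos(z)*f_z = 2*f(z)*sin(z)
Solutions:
 f(z) = C1*cos(z)^2


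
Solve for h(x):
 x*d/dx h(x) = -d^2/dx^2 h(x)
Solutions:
 h(x) = C1 + C2*erf(sqrt(2)*x/2)


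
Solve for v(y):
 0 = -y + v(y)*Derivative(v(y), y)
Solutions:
 v(y) = -sqrt(C1 + y^2)
 v(y) = sqrt(C1 + y^2)


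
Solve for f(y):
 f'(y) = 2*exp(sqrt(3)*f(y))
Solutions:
 f(y) = sqrt(3)*(2*log(-1/(C1 + 2*y)) - log(3))/6


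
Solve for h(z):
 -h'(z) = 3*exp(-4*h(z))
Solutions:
 h(z) = log(-I*(C1 - 12*z)^(1/4))
 h(z) = log(I*(C1 - 12*z)^(1/4))
 h(z) = log(-(C1 - 12*z)^(1/4))
 h(z) = log(C1 - 12*z)/4


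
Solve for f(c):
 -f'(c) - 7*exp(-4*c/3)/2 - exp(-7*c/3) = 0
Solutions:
 f(c) = C1 + 21*exp(-4*c/3)/8 + 3*exp(-7*c/3)/7


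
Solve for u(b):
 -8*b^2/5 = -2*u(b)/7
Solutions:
 u(b) = 28*b^2/5


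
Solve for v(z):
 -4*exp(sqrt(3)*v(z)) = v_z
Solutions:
 v(z) = sqrt(3)*(2*log(1/(C1 + 4*z)) - log(3))/6


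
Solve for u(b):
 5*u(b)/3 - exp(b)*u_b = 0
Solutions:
 u(b) = C1*exp(-5*exp(-b)/3)


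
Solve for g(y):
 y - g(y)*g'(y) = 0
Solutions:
 g(y) = -sqrt(C1 + y^2)
 g(y) = sqrt(C1 + y^2)


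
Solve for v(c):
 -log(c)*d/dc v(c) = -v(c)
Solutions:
 v(c) = C1*exp(li(c))


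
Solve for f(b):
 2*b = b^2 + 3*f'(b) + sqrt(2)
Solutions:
 f(b) = C1 - b^3/9 + b^2/3 - sqrt(2)*b/3


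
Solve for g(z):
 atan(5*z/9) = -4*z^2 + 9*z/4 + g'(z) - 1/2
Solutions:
 g(z) = C1 + 4*z^3/3 - 9*z^2/8 + z*atan(5*z/9) + z/2 - 9*log(25*z^2 + 81)/10


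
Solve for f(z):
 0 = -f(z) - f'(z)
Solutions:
 f(z) = C1*exp(-z)


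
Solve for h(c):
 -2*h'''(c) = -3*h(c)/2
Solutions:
 h(c) = C3*exp(6^(1/3)*c/2) + (C1*sin(2^(1/3)*3^(5/6)*c/4) + C2*cos(2^(1/3)*3^(5/6)*c/4))*exp(-6^(1/3)*c/4)


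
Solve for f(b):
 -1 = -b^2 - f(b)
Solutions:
 f(b) = 1 - b^2


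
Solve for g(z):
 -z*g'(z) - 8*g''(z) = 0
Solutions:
 g(z) = C1 + C2*erf(z/4)


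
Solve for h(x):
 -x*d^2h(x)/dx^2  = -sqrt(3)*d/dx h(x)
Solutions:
 h(x) = C1 + C2*x^(1 + sqrt(3))


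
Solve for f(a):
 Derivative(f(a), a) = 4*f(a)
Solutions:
 f(a) = C1*exp(4*a)


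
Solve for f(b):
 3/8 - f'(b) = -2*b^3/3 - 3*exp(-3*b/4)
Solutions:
 f(b) = C1 + b^4/6 + 3*b/8 - 4*exp(-3*b/4)


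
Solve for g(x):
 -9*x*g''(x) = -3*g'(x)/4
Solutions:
 g(x) = C1 + C2*x^(13/12)


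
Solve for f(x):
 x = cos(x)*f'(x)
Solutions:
 f(x) = C1 + Integral(x/cos(x), x)


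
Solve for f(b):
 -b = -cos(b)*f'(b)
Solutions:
 f(b) = C1 + Integral(b/cos(b), b)


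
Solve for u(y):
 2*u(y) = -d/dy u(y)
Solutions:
 u(y) = C1*exp(-2*y)


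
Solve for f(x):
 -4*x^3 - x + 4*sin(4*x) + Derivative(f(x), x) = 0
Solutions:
 f(x) = C1 + x^4 + x^2/2 + cos(4*x)


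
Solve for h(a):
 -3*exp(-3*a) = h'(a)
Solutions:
 h(a) = C1 + exp(-3*a)


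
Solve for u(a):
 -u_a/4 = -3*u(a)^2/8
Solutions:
 u(a) = -2/(C1 + 3*a)


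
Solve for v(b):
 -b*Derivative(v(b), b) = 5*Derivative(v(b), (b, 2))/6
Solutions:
 v(b) = C1 + C2*erf(sqrt(15)*b/5)


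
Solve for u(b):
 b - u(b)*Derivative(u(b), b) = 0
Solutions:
 u(b) = -sqrt(C1 + b^2)
 u(b) = sqrt(C1 + b^2)


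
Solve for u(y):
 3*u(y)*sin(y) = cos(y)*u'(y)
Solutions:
 u(y) = C1/cos(y)^3


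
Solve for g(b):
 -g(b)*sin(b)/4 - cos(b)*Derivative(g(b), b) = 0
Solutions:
 g(b) = C1*cos(b)^(1/4)


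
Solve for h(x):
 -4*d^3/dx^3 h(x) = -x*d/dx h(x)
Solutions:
 h(x) = C1 + Integral(C2*airyai(2^(1/3)*x/2) + C3*airybi(2^(1/3)*x/2), x)


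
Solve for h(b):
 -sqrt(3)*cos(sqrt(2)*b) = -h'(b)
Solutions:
 h(b) = C1 + sqrt(6)*sin(sqrt(2)*b)/2


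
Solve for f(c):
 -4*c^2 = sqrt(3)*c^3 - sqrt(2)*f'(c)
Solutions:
 f(c) = C1 + sqrt(6)*c^4/8 + 2*sqrt(2)*c^3/3


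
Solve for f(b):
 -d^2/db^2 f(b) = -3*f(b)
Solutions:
 f(b) = C1*exp(-sqrt(3)*b) + C2*exp(sqrt(3)*b)


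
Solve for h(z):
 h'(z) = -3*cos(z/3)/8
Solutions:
 h(z) = C1 - 9*sin(z/3)/8


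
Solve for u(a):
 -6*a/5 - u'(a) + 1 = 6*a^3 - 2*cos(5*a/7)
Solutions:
 u(a) = C1 - 3*a^4/2 - 3*a^2/5 + a + 14*sin(5*a/7)/5


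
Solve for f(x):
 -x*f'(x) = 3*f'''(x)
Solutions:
 f(x) = C1 + Integral(C2*airyai(-3^(2/3)*x/3) + C3*airybi(-3^(2/3)*x/3), x)


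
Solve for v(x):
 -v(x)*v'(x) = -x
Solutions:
 v(x) = -sqrt(C1 + x^2)
 v(x) = sqrt(C1 + x^2)


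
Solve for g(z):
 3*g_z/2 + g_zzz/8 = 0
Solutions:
 g(z) = C1 + C2*sin(2*sqrt(3)*z) + C3*cos(2*sqrt(3)*z)


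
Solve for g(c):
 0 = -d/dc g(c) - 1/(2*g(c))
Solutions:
 g(c) = -sqrt(C1 - c)
 g(c) = sqrt(C1 - c)


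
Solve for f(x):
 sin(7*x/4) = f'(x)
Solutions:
 f(x) = C1 - 4*cos(7*x/4)/7


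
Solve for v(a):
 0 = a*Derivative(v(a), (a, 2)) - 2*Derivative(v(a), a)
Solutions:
 v(a) = C1 + C2*a^3


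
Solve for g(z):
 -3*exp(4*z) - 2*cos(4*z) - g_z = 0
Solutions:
 g(z) = C1 - 3*exp(4*z)/4 - sin(4*z)/2


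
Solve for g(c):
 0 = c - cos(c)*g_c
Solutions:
 g(c) = C1 + Integral(c/cos(c), c)


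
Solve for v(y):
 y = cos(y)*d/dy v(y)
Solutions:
 v(y) = C1 + Integral(y/cos(y), y)


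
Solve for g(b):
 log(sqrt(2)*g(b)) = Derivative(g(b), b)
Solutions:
 -2*Integral(1/(2*log(_y) + log(2)), (_y, g(b))) = C1 - b


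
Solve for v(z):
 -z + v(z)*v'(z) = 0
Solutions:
 v(z) = -sqrt(C1 + z^2)
 v(z) = sqrt(C1 + z^2)


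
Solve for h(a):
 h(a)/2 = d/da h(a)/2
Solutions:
 h(a) = C1*exp(a)


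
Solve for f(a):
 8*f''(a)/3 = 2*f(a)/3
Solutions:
 f(a) = C1*exp(-a/2) + C2*exp(a/2)


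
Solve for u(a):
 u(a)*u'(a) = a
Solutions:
 u(a) = -sqrt(C1 + a^2)
 u(a) = sqrt(C1 + a^2)


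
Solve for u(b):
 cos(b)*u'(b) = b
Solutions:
 u(b) = C1 + Integral(b/cos(b), b)


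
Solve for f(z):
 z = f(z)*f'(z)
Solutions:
 f(z) = -sqrt(C1 + z^2)
 f(z) = sqrt(C1 + z^2)


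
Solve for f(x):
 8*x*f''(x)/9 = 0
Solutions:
 f(x) = C1 + C2*x


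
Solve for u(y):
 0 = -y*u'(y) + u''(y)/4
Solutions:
 u(y) = C1 + C2*erfi(sqrt(2)*y)


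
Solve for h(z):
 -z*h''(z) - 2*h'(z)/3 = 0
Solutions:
 h(z) = C1 + C2*z^(1/3)


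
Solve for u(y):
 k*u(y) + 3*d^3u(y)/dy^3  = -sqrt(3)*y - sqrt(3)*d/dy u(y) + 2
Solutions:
 u(y) = C1*exp(2^(1/3)*y*(-2^(1/3)*(9*k + sqrt(3)*sqrt(27*k^2 + 4*sqrt(3)))^(1/3) + 2*sqrt(3)/(9*k + sqrt(3)*sqrt(27*k^2 + 4*sqrt(3)))^(1/3))/6) + C2*exp(2^(1/3)*y*(2^(1/3)*(9*k + sqrt(3)*sqrt(27*k^2 + 4*sqrt(3)))^(1/3) - 2^(1/3)*sqrt(3)*I*(9*k + sqrt(3)*sqrt(27*k^2 + 4*sqrt(3)))^(1/3) + 8*sqrt(3)/((-1 + sqrt(3)*I)*(9*k + sqrt(3)*sqrt(27*k^2 + 4*sqrt(3)))^(1/3)))/12) + C3*exp(2^(1/3)*y*(2^(1/3)*(9*k + sqrt(3)*sqrt(27*k^2 + 4*sqrt(3)))^(1/3) + 2^(1/3)*sqrt(3)*I*(9*k + sqrt(3)*sqrt(27*k^2 + 4*sqrt(3)))^(1/3) - 8*sqrt(3)/((1 + sqrt(3)*I)*(9*k + sqrt(3)*sqrt(27*k^2 + 4*sqrt(3)))^(1/3)))/12) - sqrt(3)*y/k + 2/k + 3/k^2


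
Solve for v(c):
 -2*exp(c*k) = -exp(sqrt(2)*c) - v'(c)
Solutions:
 v(c) = C1 - sqrt(2)*exp(sqrt(2)*c)/2 + 2*exp(c*k)/k


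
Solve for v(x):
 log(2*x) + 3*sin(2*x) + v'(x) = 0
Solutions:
 v(x) = C1 - x*log(x) - x*log(2) + x + 3*cos(2*x)/2


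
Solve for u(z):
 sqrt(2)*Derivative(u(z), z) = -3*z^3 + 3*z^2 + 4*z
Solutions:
 u(z) = C1 - 3*sqrt(2)*z^4/8 + sqrt(2)*z^3/2 + sqrt(2)*z^2


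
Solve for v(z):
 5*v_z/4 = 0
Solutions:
 v(z) = C1


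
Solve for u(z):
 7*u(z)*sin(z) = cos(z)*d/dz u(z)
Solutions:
 u(z) = C1/cos(z)^7


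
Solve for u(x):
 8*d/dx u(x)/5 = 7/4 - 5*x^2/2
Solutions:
 u(x) = C1 - 25*x^3/48 + 35*x/32


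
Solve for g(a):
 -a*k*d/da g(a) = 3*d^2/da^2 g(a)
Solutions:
 g(a) = Piecewise((-sqrt(6)*sqrt(pi)*C1*erf(sqrt(6)*a*sqrt(k)/6)/(2*sqrt(k)) - C2, (k > 0) | (k < 0)), (-C1*a - C2, True))


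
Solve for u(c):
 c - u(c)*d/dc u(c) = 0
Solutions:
 u(c) = -sqrt(C1 + c^2)
 u(c) = sqrt(C1 + c^2)


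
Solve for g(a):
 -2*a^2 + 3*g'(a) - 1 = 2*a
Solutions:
 g(a) = C1 + 2*a^3/9 + a^2/3 + a/3


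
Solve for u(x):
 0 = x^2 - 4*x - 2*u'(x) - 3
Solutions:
 u(x) = C1 + x^3/6 - x^2 - 3*x/2


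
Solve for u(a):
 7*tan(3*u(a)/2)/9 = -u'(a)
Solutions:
 u(a) = -2*asin(C1*exp(-7*a/6))/3 + 2*pi/3
 u(a) = 2*asin(C1*exp(-7*a/6))/3


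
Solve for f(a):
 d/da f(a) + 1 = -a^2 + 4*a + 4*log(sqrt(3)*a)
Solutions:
 f(a) = C1 - a^3/3 + 2*a^2 + 4*a*log(a) - 5*a + a*log(9)


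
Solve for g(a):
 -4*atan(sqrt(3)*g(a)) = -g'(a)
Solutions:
 Integral(1/atan(sqrt(3)*_y), (_y, g(a))) = C1 + 4*a


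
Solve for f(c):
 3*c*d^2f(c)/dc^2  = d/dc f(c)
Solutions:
 f(c) = C1 + C2*c^(4/3)


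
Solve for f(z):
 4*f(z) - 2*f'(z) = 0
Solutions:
 f(z) = C1*exp(2*z)


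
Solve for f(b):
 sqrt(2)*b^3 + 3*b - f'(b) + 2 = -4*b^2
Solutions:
 f(b) = C1 + sqrt(2)*b^4/4 + 4*b^3/3 + 3*b^2/2 + 2*b


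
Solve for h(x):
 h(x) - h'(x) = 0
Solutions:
 h(x) = C1*exp(x)


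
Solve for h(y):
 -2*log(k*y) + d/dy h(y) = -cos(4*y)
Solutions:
 h(y) = C1 + 2*y*log(k*y) - 2*y - sin(4*y)/4


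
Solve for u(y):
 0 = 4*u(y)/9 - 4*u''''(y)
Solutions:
 u(y) = C1*exp(-sqrt(3)*y/3) + C2*exp(sqrt(3)*y/3) + C3*sin(sqrt(3)*y/3) + C4*cos(sqrt(3)*y/3)


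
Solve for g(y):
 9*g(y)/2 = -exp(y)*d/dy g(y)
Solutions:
 g(y) = C1*exp(9*exp(-y)/2)


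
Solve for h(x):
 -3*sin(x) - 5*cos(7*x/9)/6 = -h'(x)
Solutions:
 h(x) = C1 + 15*sin(7*x/9)/14 - 3*cos(x)


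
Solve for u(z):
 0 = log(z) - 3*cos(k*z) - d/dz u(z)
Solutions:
 u(z) = C1 + z*log(z) - z - 3*Piecewise((sin(k*z)/k, Ne(k, 0)), (z, True))


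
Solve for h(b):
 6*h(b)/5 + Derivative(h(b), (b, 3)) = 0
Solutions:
 h(b) = C3*exp(-5^(2/3)*6^(1/3)*b/5) + (C1*sin(2^(1/3)*3^(5/6)*5^(2/3)*b/10) + C2*cos(2^(1/3)*3^(5/6)*5^(2/3)*b/10))*exp(5^(2/3)*6^(1/3)*b/10)


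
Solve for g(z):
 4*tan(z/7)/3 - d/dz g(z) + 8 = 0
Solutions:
 g(z) = C1 + 8*z - 28*log(cos(z/7))/3


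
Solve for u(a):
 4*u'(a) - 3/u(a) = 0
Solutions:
 u(a) = -sqrt(C1 + 6*a)/2
 u(a) = sqrt(C1 + 6*a)/2


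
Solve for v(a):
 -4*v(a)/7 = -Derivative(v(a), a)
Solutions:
 v(a) = C1*exp(4*a/7)


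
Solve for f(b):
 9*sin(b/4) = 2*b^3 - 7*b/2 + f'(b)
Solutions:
 f(b) = C1 - b^4/2 + 7*b^2/4 - 36*cos(b/4)


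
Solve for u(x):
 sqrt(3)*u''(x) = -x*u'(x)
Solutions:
 u(x) = C1 + C2*erf(sqrt(2)*3^(3/4)*x/6)


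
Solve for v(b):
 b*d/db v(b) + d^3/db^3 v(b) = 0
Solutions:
 v(b) = C1 + Integral(C2*airyai(-b) + C3*airybi(-b), b)


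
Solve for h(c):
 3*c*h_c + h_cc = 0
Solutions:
 h(c) = C1 + C2*erf(sqrt(6)*c/2)


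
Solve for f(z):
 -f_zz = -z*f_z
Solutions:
 f(z) = C1 + C2*erfi(sqrt(2)*z/2)


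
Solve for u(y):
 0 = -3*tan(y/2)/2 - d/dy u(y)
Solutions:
 u(y) = C1 + 3*log(cos(y/2))


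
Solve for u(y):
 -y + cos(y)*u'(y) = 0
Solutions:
 u(y) = C1 + Integral(y/cos(y), y)


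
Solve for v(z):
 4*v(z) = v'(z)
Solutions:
 v(z) = C1*exp(4*z)


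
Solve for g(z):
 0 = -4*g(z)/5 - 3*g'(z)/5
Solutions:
 g(z) = C1*exp(-4*z/3)


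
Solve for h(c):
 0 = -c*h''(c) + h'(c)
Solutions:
 h(c) = C1 + C2*c^2


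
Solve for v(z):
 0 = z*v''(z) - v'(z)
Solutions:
 v(z) = C1 + C2*z^2


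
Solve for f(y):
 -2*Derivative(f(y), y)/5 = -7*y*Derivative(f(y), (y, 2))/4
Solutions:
 f(y) = C1 + C2*y^(43/35)


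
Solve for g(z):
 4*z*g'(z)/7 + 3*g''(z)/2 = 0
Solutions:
 g(z) = C1 + C2*erf(2*sqrt(21)*z/21)


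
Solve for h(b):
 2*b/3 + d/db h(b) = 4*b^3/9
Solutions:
 h(b) = C1 + b^4/9 - b^2/3


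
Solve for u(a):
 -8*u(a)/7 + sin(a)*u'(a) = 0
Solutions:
 u(a) = C1*(cos(a) - 1)^(4/7)/(cos(a) + 1)^(4/7)


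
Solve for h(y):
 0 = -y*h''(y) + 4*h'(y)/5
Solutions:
 h(y) = C1 + C2*y^(9/5)


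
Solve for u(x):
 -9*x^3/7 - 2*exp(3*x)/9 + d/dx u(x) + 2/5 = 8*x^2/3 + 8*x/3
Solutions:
 u(x) = C1 + 9*x^4/28 + 8*x^3/9 + 4*x^2/3 - 2*x/5 + 2*exp(3*x)/27


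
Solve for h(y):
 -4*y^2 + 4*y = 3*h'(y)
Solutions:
 h(y) = C1 - 4*y^3/9 + 2*y^2/3


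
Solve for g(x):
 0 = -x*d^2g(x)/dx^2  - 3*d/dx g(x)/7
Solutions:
 g(x) = C1 + C2*x^(4/7)


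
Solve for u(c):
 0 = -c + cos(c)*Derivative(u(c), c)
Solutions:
 u(c) = C1 + Integral(c/cos(c), c)


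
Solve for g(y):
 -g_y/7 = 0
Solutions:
 g(y) = C1


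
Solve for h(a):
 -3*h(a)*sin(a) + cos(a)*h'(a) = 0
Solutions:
 h(a) = C1/cos(a)^3


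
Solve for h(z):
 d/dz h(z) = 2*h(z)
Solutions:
 h(z) = C1*exp(2*z)


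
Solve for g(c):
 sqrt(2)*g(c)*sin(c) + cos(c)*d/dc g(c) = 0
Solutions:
 g(c) = C1*cos(c)^(sqrt(2))


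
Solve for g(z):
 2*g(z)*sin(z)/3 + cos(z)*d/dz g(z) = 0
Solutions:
 g(z) = C1*cos(z)^(2/3)


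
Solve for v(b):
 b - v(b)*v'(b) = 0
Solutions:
 v(b) = -sqrt(C1 + b^2)
 v(b) = sqrt(C1 + b^2)


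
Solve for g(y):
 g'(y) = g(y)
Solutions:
 g(y) = C1*exp(y)


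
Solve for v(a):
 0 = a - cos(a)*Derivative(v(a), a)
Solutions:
 v(a) = C1 + Integral(a/cos(a), a)


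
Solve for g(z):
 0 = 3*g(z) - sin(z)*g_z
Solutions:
 g(z) = C1*(cos(z) - 1)^(3/2)/(cos(z) + 1)^(3/2)


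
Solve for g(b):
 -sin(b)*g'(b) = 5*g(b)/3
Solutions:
 g(b) = C1*(cos(b) + 1)^(5/6)/(cos(b) - 1)^(5/6)


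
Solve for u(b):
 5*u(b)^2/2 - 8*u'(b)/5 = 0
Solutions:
 u(b) = -16/(C1 + 25*b)


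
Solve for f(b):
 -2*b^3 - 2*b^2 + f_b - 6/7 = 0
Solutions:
 f(b) = C1 + b^4/2 + 2*b^3/3 + 6*b/7


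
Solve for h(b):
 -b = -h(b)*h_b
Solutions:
 h(b) = -sqrt(C1 + b^2)
 h(b) = sqrt(C1 + b^2)


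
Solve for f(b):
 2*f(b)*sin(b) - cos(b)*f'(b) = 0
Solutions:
 f(b) = C1/cos(b)^2


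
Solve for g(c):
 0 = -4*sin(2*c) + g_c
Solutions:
 g(c) = C1 - 2*cos(2*c)


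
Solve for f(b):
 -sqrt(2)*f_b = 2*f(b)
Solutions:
 f(b) = C1*exp(-sqrt(2)*b)


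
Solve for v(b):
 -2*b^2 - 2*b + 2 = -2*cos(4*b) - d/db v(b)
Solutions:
 v(b) = C1 + 2*b^3/3 + b^2 - 2*b - sin(4*b)/2


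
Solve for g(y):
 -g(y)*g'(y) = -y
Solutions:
 g(y) = -sqrt(C1 + y^2)
 g(y) = sqrt(C1 + y^2)


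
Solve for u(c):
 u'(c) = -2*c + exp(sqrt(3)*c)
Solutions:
 u(c) = C1 - c^2 + sqrt(3)*exp(sqrt(3)*c)/3


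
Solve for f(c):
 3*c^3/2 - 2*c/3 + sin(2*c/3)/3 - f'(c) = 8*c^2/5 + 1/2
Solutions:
 f(c) = C1 + 3*c^4/8 - 8*c^3/15 - c^2/3 - c/2 - cos(2*c/3)/2


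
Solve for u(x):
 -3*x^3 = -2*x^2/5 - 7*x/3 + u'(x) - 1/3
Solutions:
 u(x) = C1 - 3*x^4/4 + 2*x^3/15 + 7*x^2/6 + x/3


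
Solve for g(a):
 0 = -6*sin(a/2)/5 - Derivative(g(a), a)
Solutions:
 g(a) = C1 + 12*cos(a/2)/5


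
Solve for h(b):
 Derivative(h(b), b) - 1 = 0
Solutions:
 h(b) = C1 + b
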